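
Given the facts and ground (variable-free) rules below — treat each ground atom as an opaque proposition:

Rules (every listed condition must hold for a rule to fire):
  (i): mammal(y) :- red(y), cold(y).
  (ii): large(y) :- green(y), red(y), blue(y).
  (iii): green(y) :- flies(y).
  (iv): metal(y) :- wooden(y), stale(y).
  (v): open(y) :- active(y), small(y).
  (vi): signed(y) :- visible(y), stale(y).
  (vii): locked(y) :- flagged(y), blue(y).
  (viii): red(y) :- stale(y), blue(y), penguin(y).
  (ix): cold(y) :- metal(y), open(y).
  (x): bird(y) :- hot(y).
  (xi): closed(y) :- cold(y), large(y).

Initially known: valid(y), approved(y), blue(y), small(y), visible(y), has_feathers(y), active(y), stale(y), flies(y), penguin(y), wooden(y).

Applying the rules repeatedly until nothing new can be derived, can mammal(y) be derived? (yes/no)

yes

[1] (iii) [green(y) :- flies(y).]; (iv) [metal(y) :- wooden(y), stale(y).]; (v) [open(y) :- active(y), small(y).]; (vi) [signed(y) :- visible(y), stale(y).]; (viii) [red(y) :- stale(y), blue(y), penguin(y).]. ⇒ new: green(y), metal(y), open(y), signed(y), red(y).
[2] (ii) [large(y) :- green(y), red(y), blue(y).]; (ix) [cold(y) :- metal(y), open(y).]. ⇒ new: large(y), cold(y).
[3] (i) [mammal(y) :- red(y), cold(y).]; (xi) [closed(y) :- cold(y), large(y).]. ⇒ new: mammal(y), closed(y).
mammal(y) appears in round 3, so it is derivable.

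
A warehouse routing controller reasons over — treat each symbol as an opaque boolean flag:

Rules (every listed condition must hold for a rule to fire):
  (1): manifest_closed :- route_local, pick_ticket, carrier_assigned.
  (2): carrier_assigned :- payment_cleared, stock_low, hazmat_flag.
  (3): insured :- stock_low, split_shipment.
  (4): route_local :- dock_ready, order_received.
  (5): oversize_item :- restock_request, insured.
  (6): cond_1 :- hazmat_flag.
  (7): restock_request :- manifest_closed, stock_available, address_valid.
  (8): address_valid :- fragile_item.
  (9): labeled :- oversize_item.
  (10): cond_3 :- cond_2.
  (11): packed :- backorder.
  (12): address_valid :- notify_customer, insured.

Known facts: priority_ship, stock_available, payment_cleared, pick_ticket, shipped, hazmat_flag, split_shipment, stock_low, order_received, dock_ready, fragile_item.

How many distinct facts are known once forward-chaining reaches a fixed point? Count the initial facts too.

[1] (2) [carrier_assigned :- payment_cleared, stock_low, hazmat_flag.]; (3) [insured :- stock_low, split_shipment.]; (4) [route_local :- dock_ready, order_received.]; (6) [cond_1 :- hazmat_flag.]; (8) [address_valid :- fragile_item.]. ⇒ new: carrier_assigned, insured, route_local, cond_1, address_valid.
[2] (1) [manifest_closed :- route_local, pick_ticket, carrier_assigned.]. ⇒ new: manifest_closed.
[3] (7) [restock_request :- manifest_closed, stock_available, address_valid.]. ⇒ new: restock_request.
[4] (5) [oversize_item :- restock_request, insured.]. ⇒ new: oversize_item.
[5] (9) [labeled :- oversize_item.]. ⇒ new: labeled.
Closure: {address_valid, carrier_assigned, cond_1, dock_ready, fragile_item, hazmat_flag, insured, labeled, manifest_closed, order_received, oversize_item, payment_cleared, pick_ticket, priority_ship, restock_request, route_local, shipped, split_shipment, stock_available, stock_low} — 20 facts.

20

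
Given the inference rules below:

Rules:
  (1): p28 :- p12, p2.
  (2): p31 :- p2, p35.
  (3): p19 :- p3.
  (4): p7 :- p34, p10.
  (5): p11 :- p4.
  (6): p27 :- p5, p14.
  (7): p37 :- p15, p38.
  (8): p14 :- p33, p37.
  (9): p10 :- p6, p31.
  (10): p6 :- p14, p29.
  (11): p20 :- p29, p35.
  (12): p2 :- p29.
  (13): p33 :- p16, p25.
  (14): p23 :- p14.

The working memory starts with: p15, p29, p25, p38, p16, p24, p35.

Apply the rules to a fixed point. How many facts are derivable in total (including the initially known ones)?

Round 1 — (7), (11), (12), (13), derive p37, p20, p2, p33.
Round 2 — (2), (8), derive p31, p14.
Round 3 — (10), (14), derive p6, p23.
Round 4 — (9), derive p10.
Closure: {p10, p14, p15, p16, p2, p20, p23, p24, p25, p29, p31, p33, p35, p37, p38, p6} — 16 facts.

16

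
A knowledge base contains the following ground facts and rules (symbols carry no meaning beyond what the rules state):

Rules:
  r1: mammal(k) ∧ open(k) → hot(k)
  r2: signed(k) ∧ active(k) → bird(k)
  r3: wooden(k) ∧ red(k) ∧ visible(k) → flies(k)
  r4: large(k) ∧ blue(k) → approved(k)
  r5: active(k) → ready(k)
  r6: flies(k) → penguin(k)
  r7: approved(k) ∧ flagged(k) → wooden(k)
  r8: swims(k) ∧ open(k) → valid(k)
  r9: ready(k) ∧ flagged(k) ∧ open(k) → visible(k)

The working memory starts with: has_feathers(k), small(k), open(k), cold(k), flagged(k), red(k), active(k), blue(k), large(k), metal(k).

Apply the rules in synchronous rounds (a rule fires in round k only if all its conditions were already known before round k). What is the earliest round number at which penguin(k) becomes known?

4

[1] r4 [large(k) ∧ blue(k) → approved(k)]; r5 [active(k) → ready(k)]. ⇒ new: approved(k), ready(k).
[2] r7 [approved(k) ∧ flagged(k) → wooden(k)]; r9 [ready(k) ∧ flagged(k) ∧ open(k) → visible(k)]. ⇒ new: wooden(k), visible(k).
[3] r3 [wooden(k) ∧ red(k) ∧ visible(k) → flies(k)]. ⇒ new: flies(k).
[4] r6 [flies(k) → penguin(k)]. ⇒ new: penguin(k).
penguin(k) first appears in round 4.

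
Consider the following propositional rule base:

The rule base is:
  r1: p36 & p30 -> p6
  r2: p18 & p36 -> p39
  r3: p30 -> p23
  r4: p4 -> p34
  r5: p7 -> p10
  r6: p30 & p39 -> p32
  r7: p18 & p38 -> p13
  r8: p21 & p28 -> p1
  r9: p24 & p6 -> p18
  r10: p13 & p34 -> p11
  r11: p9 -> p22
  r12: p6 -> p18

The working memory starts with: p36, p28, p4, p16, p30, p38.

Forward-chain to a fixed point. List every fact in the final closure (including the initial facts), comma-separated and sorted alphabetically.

p11, p13, p16, p18, p23, p28, p30, p32, p34, p36, p38, p39, p4, p6

Round 1: r1 [p36 & p30 -> p6]; r3 [p30 -> p23]; r4 [p4 -> p34]. New: p6, p23, p34.
Round 2: r12 [p6 -> p18]. New: p18.
Round 3: r2 [p18 & p36 -> p39]; r7 [p18 & p38 -> p13]. New: p39, p13.
Round 4: r6 [p30 & p39 -> p32]; r10 [p13 & p34 -> p11]. New: p32, p11.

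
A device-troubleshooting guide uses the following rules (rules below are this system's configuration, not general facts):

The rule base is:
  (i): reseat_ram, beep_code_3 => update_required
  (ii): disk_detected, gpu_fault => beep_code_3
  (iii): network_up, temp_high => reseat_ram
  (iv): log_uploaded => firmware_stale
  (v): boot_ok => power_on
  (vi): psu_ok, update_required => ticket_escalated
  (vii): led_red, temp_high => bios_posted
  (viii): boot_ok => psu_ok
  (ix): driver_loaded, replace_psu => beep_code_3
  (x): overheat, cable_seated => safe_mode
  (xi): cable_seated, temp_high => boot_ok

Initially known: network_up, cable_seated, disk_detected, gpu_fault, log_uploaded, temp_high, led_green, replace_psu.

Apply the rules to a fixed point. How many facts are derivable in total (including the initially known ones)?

16

Round 1: (ii) [disk_detected, gpu_fault => beep_code_3]; (iii) [network_up, temp_high => reseat_ram]; (iv) [log_uploaded => firmware_stale]; (xi) [cable_seated, temp_high => boot_ok]. Adds beep_code_3, reseat_ram, firmware_stale, boot_ok.
Round 2: (i) [reseat_ram, beep_code_3 => update_required]; (v) [boot_ok => power_on]; (viii) [boot_ok => psu_ok]. Adds update_required, power_on, psu_ok.
Round 3: (vi) [psu_ok, update_required => ticket_escalated]. Adds ticket_escalated.
Closure: {beep_code_3, boot_ok, cable_seated, disk_detected, firmware_stale, gpu_fault, led_green, log_uploaded, network_up, power_on, psu_ok, replace_psu, reseat_ram, temp_high, ticket_escalated, update_required} — 16 facts.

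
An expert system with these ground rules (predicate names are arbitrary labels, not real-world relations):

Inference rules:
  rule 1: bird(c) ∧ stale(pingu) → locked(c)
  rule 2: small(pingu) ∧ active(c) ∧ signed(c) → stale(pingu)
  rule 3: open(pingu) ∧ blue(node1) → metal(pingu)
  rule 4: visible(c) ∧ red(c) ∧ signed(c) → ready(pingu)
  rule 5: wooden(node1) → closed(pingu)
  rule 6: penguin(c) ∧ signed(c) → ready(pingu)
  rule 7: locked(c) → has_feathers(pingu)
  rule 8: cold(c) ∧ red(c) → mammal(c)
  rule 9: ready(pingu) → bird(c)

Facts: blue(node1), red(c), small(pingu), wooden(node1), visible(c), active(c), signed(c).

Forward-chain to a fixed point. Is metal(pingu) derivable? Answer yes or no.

Round 1: rule 2 [small(pingu) ∧ active(c) ∧ signed(c) → stale(pingu)]; rule 4 [visible(c) ∧ red(c) ∧ signed(c) → ready(pingu)]; rule 5 [wooden(node1) → closed(pingu)]. New: stale(pingu), ready(pingu), closed(pingu).
Round 2: rule 9 [ready(pingu) → bird(c)]. New: bird(c).
Round 3: rule 1 [bird(c) ∧ stale(pingu) → locked(c)]. New: locked(c).
Round 4: rule 7 [locked(c) → has_feathers(pingu)]. New: has_feathers(pingu).
Fixed point reached. metal(pingu) is concluded only by rule 3; rule 3 needs open(pingu) (never derived).

no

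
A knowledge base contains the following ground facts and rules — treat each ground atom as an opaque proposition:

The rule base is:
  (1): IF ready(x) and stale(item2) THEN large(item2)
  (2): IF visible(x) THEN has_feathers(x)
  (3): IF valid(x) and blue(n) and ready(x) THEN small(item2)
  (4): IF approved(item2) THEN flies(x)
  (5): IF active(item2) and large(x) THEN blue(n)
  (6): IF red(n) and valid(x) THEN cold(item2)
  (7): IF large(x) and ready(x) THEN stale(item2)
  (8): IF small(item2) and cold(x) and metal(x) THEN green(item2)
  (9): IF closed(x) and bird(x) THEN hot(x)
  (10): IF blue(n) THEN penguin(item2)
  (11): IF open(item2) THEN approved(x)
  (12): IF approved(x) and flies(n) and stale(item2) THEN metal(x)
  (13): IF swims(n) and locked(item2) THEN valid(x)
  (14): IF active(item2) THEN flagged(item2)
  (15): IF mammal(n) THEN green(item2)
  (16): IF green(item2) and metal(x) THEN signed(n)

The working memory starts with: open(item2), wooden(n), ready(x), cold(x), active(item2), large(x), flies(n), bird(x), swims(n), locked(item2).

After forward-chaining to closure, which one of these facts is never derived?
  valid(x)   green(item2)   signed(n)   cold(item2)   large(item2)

Round 1: (5) [IF active(item2) and large(x) THEN blue(n)]; (7) [IF large(x) and ready(x) THEN stale(item2)]; (11) [IF open(item2) THEN approved(x)]; (13) [IF swims(n) and locked(item2) THEN valid(x)]; (14) [IF active(item2) THEN flagged(item2)]. Adds blue(n), stale(item2), approved(x), valid(x), flagged(item2).
Round 2: (1) [IF ready(x) and stale(item2) THEN large(item2)]; (3) [IF valid(x) and blue(n) and ready(x) THEN small(item2)]; (10) [IF blue(n) THEN penguin(item2)]; (12) [IF approved(x) and flies(n) and stale(item2) THEN metal(x)]. Adds large(item2), small(item2), penguin(item2), metal(x).
Round 3: (8) [IF small(item2) and cold(x) and metal(x) THEN green(item2)]. Adds green(item2).
Round 4: (16) [IF green(item2) and metal(x) THEN signed(n)]. Adds signed(n).
Derived: signed(n) (round 4), large(item2) (round 2), green(item2) (round 3), valid(x) (round 1). cold(item2) never appears in any round.

cold(item2)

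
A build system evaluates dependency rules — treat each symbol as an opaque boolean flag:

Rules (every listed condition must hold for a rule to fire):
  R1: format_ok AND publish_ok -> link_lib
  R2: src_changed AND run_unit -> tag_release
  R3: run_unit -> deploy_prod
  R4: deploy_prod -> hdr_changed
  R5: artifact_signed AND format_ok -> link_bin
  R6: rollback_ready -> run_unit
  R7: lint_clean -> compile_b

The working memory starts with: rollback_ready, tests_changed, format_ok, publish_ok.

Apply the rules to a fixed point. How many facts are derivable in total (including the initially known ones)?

8

Round 1: R1 [format_ok AND publish_ok -> link_lib]; R6 [rollback_ready -> run_unit]. New: link_lib, run_unit.
Round 2: R3 [run_unit -> deploy_prod]. New: deploy_prod.
Round 3: R4 [deploy_prod -> hdr_changed]. New: hdr_changed.
Closure: {deploy_prod, format_ok, hdr_changed, link_lib, publish_ok, rollback_ready, run_unit, tests_changed} — 8 facts.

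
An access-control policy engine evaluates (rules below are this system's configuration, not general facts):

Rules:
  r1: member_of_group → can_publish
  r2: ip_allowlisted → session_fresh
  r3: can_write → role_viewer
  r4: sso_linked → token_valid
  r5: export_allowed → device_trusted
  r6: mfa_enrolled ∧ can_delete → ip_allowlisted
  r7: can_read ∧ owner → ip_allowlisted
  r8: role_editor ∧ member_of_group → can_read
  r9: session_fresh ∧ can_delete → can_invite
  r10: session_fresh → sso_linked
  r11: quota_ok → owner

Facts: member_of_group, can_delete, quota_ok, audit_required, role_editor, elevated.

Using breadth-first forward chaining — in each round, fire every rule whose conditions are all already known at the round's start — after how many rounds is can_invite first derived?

Round 1: r1 [member_of_group → can_publish]; r8 [role_editor ∧ member_of_group → can_read]; r11 [quota_ok → owner]. Adds can_publish, can_read, owner.
Round 2: r7 [can_read ∧ owner → ip_allowlisted]. Adds ip_allowlisted.
Round 3: r2 [ip_allowlisted → session_fresh]. Adds session_fresh.
Round 4: r9 [session_fresh ∧ can_delete → can_invite]; r10 [session_fresh → sso_linked]. Adds can_invite, sso_linked.
can_invite first appears in round 4.

4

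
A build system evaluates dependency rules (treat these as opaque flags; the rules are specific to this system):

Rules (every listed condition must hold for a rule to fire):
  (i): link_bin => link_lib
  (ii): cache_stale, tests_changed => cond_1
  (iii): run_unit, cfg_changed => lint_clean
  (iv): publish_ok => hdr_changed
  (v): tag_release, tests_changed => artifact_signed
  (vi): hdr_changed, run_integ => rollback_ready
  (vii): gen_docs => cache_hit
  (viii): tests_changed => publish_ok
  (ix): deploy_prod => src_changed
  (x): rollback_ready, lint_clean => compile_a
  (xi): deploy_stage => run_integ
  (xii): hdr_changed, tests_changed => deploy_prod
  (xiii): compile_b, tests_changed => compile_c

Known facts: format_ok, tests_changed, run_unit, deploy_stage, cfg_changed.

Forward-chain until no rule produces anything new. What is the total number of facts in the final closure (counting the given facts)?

[1] (iii) [run_unit, cfg_changed => lint_clean]; (viii) [tests_changed => publish_ok]; (xi) [deploy_stage => run_integ]. ⇒ new: lint_clean, publish_ok, run_integ.
[2] (iv) [publish_ok => hdr_changed]. ⇒ new: hdr_changed.
[3] (vi) [hdr_changed, run_integ => rollback_ready]; (xii) [hdr_changed, tests_changed => deploy_prod]. ⇒ new: rollback_ready, deploy_prod.
[4] (ix) [deploy_prod => src_changed]; (x) [rollback_ready, lint_clean => compile_a]. ⇒ new: src_changed, compile_a.
Closure: {cfg_changed, compile_a, deploy_prod, deploy_stage, format_ok, hdr_changed, lint_clean, publish_ok, rollback_ready, run_integ, run_unit, src_changed, tests_changed} — 13 facts.

13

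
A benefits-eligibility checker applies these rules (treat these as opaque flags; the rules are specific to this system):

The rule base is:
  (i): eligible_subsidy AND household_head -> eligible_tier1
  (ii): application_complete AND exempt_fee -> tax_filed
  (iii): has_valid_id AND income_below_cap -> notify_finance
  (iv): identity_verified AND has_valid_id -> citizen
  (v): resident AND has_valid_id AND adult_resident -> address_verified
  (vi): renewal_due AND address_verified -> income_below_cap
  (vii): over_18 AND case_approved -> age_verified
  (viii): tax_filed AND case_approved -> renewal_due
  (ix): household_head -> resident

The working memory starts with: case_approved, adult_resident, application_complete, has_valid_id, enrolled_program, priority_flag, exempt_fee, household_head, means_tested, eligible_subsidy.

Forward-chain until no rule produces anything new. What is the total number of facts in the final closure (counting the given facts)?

17

Round 1: (i) [eligible_subsidy AND household_head -> eligible_tier1]; (ii) [application_complete AND exempt_fee -> tax_filed]; (ix) [household_head -> resident]. Adds eligible_tier1, tax_filed, resident.
Round 2: (v) [resident AND has_valid_id AND adult_resident -> address_verified]; (viii) [tax_filed AND case_approved -> renewal_due]. Adds address_verified, renewal_due.
Round 3: (vi) [renewal_due AND address_verified -> income_below_cap]. Adds income_below_cap.
Round 4: (iii) [has_valid_id AND income_below_cap -> notify_finance]. Adds notify_finance.
Closure: {address_verified, adult_resident, application_complete, case_approved, eligible_subsidy, eligible_tier1, enrolled_program, exempt_fee, has_valid_id, household_head, income_below_cap, means_tested, notify_finance, priority_flag, renewal_due, resident, tax_filed} — 17 facts.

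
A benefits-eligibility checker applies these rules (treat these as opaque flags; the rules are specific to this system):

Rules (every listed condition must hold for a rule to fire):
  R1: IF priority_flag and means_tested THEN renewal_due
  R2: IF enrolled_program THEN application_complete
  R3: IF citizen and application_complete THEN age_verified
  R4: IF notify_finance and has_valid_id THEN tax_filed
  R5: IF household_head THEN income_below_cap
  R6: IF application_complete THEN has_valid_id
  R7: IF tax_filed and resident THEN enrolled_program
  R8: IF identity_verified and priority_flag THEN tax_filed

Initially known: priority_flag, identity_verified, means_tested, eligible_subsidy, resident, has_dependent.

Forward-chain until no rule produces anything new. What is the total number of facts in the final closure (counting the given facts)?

11

Round 1 fires R1, R8, giving renewal_due, tax_filed.
Round 2 fires R7, giving enrolled_program.
Round 3 fires R2, giving application_complete.
Round 4 fires R6, giving has_valid_id.
Closure: {application_complete, eligible_subsidy, enrolled_program, has_dependent, has_valid_id, identity_verified, means_tested, priority_flag, renewal_due, resident, tax_filed} — 11 facts.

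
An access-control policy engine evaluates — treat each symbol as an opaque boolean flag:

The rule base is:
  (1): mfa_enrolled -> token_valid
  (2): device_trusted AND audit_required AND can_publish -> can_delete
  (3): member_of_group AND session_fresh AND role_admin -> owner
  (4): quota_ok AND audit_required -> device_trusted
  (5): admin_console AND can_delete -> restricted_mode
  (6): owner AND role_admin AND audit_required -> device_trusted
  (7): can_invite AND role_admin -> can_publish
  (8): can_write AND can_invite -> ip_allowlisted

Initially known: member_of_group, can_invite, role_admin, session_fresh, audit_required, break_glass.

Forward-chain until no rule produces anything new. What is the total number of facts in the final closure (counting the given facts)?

Round 1 — (3), (7), derive owner, can_publish.
Round 2 — (6), derive device_trusted.
Round 3 — (2), derive can_delete.
Closure: {audit_required, break_glass, can_delete, can_invite, can_publish, device_trusted, member_of_group, owner, role_admin, session_fresh} — 10 facts.

10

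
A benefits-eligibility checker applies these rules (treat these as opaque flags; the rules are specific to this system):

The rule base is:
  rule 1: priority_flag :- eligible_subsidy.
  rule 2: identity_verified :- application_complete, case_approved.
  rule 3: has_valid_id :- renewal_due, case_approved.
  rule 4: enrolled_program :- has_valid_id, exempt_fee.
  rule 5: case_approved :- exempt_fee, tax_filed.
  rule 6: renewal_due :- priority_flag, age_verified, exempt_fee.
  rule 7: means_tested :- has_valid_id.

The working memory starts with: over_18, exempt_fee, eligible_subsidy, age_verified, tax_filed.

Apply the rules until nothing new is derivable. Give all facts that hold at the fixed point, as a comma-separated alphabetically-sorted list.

age_verified, case_approved, eligible_subsidy, enrolled_program, exempt_fee, has_valid_id, means_tested, over_18, priority_flag, renewal_due, tax_filed

Round 1: rule 1 [priority_flag :- eligible_subsidy.]; rule 5 [case_approved :- exempt_fee, tax_filed.]. New: priority_flag, case_approved.
Round 2: rule 6 [renewal_due :- priority_flag, age_verified, exempt_fee.]. New: renewal_due.
Round 3: rule 3 [has_valid_id :- renewal_due, case_approved.]. New: has_valid_id.
Round 4: rule 4 [enrolled_program :- has_valid_id, exempt_fee.]; rule 7 [means_tested :- has_valid_id.]. New: enrolled_program, means_tested.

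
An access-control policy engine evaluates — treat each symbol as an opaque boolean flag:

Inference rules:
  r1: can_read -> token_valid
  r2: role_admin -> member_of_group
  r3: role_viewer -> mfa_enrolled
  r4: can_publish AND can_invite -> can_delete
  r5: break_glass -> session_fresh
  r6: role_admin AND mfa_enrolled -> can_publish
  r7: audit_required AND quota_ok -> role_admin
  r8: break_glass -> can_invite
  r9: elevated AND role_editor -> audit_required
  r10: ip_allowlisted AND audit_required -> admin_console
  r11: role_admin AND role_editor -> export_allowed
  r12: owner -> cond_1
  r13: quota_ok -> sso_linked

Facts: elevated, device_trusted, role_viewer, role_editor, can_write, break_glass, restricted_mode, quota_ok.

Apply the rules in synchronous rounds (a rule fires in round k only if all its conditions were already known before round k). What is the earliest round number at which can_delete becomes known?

4

Round 1 fires r3, r5, r8, r9, r13, giving mfa_enrolled, session_fresh, can_invite, audit_required, sso_linked.
Round 2 fires r7, giving role_admin.
Round 3 fires r2, r6, r11, giving member_of_group, can_publish, export_allowed.
Round 4 fires r4, giving can_delete.
can_delete first appears in round 4.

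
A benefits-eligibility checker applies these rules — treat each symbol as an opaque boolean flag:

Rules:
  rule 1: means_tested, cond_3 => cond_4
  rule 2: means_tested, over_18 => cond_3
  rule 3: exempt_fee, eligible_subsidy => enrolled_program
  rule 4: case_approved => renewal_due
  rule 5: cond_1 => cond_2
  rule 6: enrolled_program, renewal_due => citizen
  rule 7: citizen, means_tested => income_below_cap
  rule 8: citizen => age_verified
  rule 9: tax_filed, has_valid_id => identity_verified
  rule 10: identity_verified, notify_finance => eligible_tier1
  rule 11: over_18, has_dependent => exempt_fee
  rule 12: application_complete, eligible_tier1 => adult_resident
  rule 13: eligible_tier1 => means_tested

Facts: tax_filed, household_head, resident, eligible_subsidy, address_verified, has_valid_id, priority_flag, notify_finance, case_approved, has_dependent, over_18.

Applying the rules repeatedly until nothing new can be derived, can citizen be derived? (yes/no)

yes

Round 1: rule 4 [case_approved => renewal_due]; rule 9 [tax_filed, has_valid_id => identity_verified]; rule 11 [over_18, has_dependent => exempt_fee]. New: renewal_due, identity_verified, exempt_fee.
Round 2: rule 3 [exempt_fee, eligible_subsidy => enrolled_program]; rule 10 [identity_verified, notify_finance => eligible_tier1]. New: enrolled_program, eligible_tier1.
Round 3: rule 6 [enrolled_program, renewal_due => citizen]; rule 13 [eligible_tier1 => means_tested]. New: citizen, means_tested.
Round 4: rule 2 [means_tested, over_18 => cond_3]; rule 7 [citizen, means_tested => income_below_cap]; rule 8 [citizen => age_verified]. New: cond_3, income_below_cap, age_verified.
Round 5: rule 1 [means_tested, cond_3 => cond_4]. New: cond_4.
citizen appears in round 3, so it is derivable.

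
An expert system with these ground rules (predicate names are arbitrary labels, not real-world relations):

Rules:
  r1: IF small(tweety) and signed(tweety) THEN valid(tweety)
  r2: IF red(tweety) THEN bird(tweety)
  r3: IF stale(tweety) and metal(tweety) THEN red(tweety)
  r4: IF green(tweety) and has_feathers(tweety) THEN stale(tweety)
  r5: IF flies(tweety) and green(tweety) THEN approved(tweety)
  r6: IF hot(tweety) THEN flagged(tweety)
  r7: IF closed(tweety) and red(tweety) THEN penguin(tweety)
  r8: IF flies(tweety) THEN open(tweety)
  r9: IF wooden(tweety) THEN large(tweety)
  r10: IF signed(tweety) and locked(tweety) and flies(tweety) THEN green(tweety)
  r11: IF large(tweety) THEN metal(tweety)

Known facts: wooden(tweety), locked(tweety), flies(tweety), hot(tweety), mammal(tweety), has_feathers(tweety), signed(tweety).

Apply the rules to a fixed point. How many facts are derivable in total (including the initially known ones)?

Round 1 fires r6, r8, r9, r10, giving flagged(tweety), open(tweety), large(tweety), green(tweety).
Round 2 fires r4, r5, r11, giving stale(tweety), approved(tweety), metal(tweety).
Round 3 fires r3, giving red(tweety).
Round 4 fires r2, giving bird(tweety).
Closure: {approved(tweety), bird(tweety), flagged(tweety), flies(tweety), green(tweety), has_feathers(tweety), hot(tweety), large(tweety), locked(tweety), mammal(tweety), metal(tweety), open(tweety), red(tweety), signed(tweety), stale(tweety), wooden(tweety)} — 16 facts.

16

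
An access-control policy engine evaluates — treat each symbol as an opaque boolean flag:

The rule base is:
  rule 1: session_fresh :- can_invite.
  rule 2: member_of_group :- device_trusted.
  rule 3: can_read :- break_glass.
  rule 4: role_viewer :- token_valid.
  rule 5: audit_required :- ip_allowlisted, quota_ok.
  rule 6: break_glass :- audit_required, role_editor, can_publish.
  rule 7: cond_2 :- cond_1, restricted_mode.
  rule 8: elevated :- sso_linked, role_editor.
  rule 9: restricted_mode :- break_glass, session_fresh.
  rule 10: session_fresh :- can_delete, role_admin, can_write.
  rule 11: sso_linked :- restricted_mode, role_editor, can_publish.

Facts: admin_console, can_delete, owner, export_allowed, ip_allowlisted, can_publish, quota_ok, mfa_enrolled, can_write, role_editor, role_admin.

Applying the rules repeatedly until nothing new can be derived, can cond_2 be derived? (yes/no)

Round 1 — rule 5, rule 10, derive audit_required, session_fresh.
Round 2 — rule 6, derive break_glass.
Round 3 — rule 3, rule 9, derive can_read, restricted_mode.
Round 4 — rule 11, derive sso_linked.
Round 5 — rule 8, derive elevated.
Fixed point reached. cond_2 is concluded only by rule 7; rule 7 needs cond_1 (never derived).

no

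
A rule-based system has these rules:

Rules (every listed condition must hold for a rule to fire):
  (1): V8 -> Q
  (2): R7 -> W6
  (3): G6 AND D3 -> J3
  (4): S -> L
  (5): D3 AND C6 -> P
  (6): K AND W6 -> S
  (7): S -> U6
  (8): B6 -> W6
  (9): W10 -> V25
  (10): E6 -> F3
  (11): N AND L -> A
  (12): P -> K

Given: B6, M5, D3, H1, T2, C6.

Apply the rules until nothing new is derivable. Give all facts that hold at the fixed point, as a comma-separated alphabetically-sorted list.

Round 1 fires (5), (8), giving P, W6.
Round 2 fires (12), giving K.
Round 3 fires (6), giving S.
Round 4 fires (4), (7), giving L, U6.

B6, C6, D3, H1, K, L, M5, P, S, T2, U6, W6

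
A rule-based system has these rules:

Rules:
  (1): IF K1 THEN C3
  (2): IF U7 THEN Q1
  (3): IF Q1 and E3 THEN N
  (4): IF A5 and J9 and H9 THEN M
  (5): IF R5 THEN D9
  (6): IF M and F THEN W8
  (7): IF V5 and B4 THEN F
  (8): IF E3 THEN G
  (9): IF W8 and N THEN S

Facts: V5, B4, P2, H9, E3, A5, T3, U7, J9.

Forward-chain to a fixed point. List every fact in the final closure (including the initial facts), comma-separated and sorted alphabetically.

A5, B4, E3, F, G, H9, J9, M, N, P2, Q1, S, T3, U7, V5, W8

Round 1 fires (2), (4), (7), (8), giving Q1, M, F, G.
Round 2 fires (3), (6), giving N, W8.
Round 3 fires (9), giving S.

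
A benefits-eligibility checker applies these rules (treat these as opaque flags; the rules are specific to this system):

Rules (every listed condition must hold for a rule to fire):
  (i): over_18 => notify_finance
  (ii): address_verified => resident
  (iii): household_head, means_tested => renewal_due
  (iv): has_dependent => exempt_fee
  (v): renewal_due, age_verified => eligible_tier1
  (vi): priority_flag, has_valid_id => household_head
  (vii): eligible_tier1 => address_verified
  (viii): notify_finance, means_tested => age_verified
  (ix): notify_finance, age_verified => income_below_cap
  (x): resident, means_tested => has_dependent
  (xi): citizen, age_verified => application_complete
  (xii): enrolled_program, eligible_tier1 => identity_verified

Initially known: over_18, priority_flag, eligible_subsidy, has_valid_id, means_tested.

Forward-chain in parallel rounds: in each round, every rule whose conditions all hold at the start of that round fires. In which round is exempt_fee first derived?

7

Round 1: (i) [over_18 => notify_finance]; (vi) [priority_flag, has_valid_id => household_head]. New: notify_finance, household_head.
Round 2: (iii) [household_head, means_tested => renewal_due]; (viii) [notify_finance, means_tested => age_verified]. New: renewal_due, age_verified.
Round 3: (v) [renewal_due, age_verified => eligible_tier1]; (ix) [notify_finance, age_verified => income_below_cap]. New: eligible_tier1, income_below_cap.
Round 4: (vii) [eligible_tier1 => address_verified]. New: address_verified.
Round 5: (ii) [address_verified => resident]. New: resident.
Round 6: (x) [resident, means_tested => has_dependent]. New: has_dependent.
Round 7: (iv) [has_dependent => exempt_fee]. New: exempt_fee.
exempt_fee first appears in round 7.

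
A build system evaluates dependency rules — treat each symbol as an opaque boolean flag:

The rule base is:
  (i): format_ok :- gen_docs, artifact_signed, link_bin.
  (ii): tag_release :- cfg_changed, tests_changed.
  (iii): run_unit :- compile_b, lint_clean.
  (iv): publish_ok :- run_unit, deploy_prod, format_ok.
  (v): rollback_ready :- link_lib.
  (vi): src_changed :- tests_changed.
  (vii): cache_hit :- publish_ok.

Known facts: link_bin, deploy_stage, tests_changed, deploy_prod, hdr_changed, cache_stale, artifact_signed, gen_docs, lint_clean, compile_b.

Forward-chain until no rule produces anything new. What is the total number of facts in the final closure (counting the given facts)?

15

Round 1: (i) [format_ok :- gen_docs, artifact_signed, link_bin.]; (iii) [run_unit :- compile_b, lint_clean.]; (vi) [src_changed :- tests_changed.]. Adds format_ok, run_unit, src_changed.
Round 2: (iv) [publish_ok :- run_unit, deploy_prod, format_ok.]. Adds publish_ok.
Round 3: (vii) [cache_hit :- publish_ok.]. Adds cache_hit.
Closure: {artifact_signed, cache_hit, cache_stale, compile_b, deploy_prod, deploy_stage, format_ok, gen_docs, hdr_changed, link_bin, lint_clean, publish_ok, run_unit, src_changed, tests_changed} — 15 facts.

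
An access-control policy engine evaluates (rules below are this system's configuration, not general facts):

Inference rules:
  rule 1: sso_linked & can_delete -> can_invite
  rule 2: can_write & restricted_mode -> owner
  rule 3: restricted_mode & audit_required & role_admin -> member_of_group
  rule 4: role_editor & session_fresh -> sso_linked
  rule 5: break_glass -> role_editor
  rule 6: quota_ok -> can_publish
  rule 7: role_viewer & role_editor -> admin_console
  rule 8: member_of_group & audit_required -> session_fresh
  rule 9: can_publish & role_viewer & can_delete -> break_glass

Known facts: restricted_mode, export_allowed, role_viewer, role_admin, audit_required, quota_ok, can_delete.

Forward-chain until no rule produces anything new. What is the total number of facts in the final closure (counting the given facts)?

[1] rule 3 [restricted_mode & audit_required & role_admin -> member_of_group]; rule 6 [quota_ok -> can_publish]. ⇒ new: member_of_group, can_publish.
[2] rule 8 [member_of_group & audit_required -> session_fresh]; rule 9 [can_publish & role_viewer & can_delete -> break_glass]. ⇒ new: session_fresh, break_glass.
[3] rule 5 [break_glass -> role_editor]. ⇒ new: role_editor.
[4] rule 4 [role_editor & session_fresh -> sso_linked]; rule 7 [role_viewer & role_editor -> admin_console]. ⇒ new: sso_linked, admin_console.
[5] rule 1 [sso_linked & can_delete -> can_invite]. ⇒ new: can_invite.
Closure: {admin_console, audit_required, break_glass, can_delete, can_invite, can_publish, export_allowed, member_of_group, quota_ok, restricted_mode, role_admin, role_editor, role_viewer, session_fresh, sso_linked} — 15 facts.

15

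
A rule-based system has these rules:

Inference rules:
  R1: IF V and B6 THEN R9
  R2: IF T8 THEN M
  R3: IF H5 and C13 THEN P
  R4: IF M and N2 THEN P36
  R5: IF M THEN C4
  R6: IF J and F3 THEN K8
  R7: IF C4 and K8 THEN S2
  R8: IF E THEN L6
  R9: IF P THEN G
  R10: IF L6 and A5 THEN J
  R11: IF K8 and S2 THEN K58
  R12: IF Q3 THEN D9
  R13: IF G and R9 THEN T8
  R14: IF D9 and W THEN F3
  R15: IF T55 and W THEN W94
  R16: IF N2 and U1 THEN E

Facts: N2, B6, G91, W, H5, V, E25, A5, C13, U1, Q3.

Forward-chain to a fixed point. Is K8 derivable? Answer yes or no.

yes

[1] R1 [IF V and B6 THEN R9]; R3 [IF H5 and C13 THEN P]; R12 [IF Q3 THEN D9]; R16 [IF N2 and U1 THEN E]. ⇒ new: R9, P, D9, E.
[2] R8 [IF E THEN L6]; R9 [IF P THEN G]; R14 [IF D9 and W THEN F3]. ⇒ new: L6, G, F3.
[3] R10 [IF L6 and A5 THEN J]; R13 [IF G and R9 THEN T8]. ⇒ new: J, T8.
[4] R2 [IF T8 THEN M]; R6 [IF J and F3 THEN K8]. ⇒ new: M, K8.
[5] R4 [IF M and N2 THEN P36]; R5 [IF M THEN C4]. ⇒ new: P36, C4.
[6] R7 [IF C4 and K8 THEN S2]. ⇒ new: S2.
[7] R11 [IF K8 and S2 THEN K58]. ⇒ new: K58.
K8 appears in round 4, so it is derivable.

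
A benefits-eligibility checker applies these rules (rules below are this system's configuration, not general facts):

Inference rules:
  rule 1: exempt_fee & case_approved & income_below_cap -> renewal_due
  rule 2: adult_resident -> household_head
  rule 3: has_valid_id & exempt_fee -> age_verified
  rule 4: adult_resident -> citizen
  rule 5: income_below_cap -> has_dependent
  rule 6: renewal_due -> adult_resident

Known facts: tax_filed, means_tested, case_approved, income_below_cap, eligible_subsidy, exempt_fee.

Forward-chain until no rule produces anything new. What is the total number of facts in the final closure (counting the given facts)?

Round 1 fires rule 1, rule 5, giving renewal_due, has_dependent.
Round 2 fires rule 6, giving adult_resident.
Round 3 fires rule 2, rule 4, giving household_head, citizen.
Closure: {adult_resident, case_approved, citizen, eligible_subsidy, exempt_fee, has_dependent, household_head, income_below_cap, means_tested, renewal_due, tax_filed} — 11 facts.

11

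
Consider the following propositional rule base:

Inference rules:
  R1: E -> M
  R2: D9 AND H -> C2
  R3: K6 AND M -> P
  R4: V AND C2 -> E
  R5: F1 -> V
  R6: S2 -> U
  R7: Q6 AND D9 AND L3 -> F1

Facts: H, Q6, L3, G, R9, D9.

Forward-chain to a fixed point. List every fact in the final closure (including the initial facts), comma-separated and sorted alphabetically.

Round 1 fires R2, R7, giving C2, F1.
Round 2 fires R5, giving V.
Round 3 fires R4, giving E.
Round 4 fires R1, giving M.

C2, D9, E, F1, G, H, L3, M, Q6, R9, V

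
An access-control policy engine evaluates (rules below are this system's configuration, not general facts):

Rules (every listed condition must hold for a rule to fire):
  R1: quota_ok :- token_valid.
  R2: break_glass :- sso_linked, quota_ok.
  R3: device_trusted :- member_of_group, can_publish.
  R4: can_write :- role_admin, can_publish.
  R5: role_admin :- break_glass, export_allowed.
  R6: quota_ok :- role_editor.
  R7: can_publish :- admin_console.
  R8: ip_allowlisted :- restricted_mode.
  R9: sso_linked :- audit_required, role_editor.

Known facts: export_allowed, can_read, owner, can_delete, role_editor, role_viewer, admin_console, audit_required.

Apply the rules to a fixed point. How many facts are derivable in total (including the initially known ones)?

Round 1 — R6, R7, R9, derive quota_ok, can_publish, sso_linked.
Round 2 — R2, derive break_glass.
Round 3 — R5, derive role_admin.
Round 4 — R4, derive can_write.
Closure: {admin_console, audit_required, break_glass, can_delete, can_publish, can_read, can_write, export_allowed, owner, quota_ok, role_admin, role_editor, role_viewer, sso_linked} — 14 facts.

14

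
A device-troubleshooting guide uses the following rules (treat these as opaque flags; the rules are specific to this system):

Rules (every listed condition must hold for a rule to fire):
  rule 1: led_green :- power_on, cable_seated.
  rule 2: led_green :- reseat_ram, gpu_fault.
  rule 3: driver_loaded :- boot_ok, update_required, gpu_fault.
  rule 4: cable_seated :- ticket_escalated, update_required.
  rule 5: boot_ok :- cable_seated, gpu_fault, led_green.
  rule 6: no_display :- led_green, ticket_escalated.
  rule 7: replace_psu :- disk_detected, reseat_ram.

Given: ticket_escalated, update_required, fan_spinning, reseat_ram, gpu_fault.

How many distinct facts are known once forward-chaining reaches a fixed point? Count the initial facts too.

[1] rule 2 [led_green :- reseat_ram, gpu_fault.]; rule 4 [cable_seated :- ticket_escalated, update_required.]. ⇒ new: led_green, cable_seated.
[2] rule 5 [boot_ok :- cable_seated, gpu_fault, led_green.]; rule 6 [no_display :- led_green, ticket_escalated.]. ⇒ new: boot_ok, no_display.
[3] rule 3 [driver_loaded :- boot_ok, update_required, gpu_fault.]. ⇒ new: driver_loaded.
Closure: {boot_ok, cable_seated, driver_loaded, fan_spinning, gpu_fault, led_green, no_display, reseat_ram, ticket_escalated, update_required} — 10 facts.

10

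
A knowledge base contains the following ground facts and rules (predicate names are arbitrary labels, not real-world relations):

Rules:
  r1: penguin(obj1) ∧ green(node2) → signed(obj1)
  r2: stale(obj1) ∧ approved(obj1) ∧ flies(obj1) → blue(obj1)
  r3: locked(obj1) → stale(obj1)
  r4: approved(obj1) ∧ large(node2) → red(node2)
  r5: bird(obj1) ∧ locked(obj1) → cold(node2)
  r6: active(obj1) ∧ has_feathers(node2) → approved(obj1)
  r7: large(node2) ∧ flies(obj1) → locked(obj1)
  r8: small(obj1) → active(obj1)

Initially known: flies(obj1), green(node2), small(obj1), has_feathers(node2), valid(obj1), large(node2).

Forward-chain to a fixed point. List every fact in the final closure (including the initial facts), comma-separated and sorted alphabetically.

active(obj1), approved(obj1), blue(obj1), flies(obj1), green(node2), has_feathers(node2), large(node2), locked(obj1), red(node2), small(obj1), stale(obj1), valid(obj1)

Round 1: r7 [large(node2) ∧ flies(obj1) → locked(obj1)]; r8 [small(obj1) → active(obj1)]. New: locked(obj1), active(obj1).
Round 2: r3 [locked(obj1) → stale(obj1)]; r6 [active(obj1) ∧ has_feathers(node2) → approved(obj1)]. New: stale(obj1), approved(obj1).
Round 3: r2 [stale(obj1) ∧ approved(obj1) ∧ flies(obj1) → blue(obj1)]; r4 [approved(obj1) ∧ large(node2) → red(node2)]. New: blue(obj1), red(node2).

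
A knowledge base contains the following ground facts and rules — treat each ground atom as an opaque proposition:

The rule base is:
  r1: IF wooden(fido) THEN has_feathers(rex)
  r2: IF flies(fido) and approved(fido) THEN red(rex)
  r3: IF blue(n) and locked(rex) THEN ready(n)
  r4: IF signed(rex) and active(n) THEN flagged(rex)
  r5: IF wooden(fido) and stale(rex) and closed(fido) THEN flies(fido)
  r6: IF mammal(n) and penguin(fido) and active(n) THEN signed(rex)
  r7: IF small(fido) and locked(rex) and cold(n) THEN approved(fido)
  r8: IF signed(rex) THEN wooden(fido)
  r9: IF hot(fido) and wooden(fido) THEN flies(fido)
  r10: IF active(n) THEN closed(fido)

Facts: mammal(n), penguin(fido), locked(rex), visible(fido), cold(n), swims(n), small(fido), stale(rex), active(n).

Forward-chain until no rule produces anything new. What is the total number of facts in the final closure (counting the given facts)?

Round 1 — r6, r7, r10, derive signed(rex), approved(fido), closed(fido).
Round 2 — r4, r8, derive flagged(rex), wooden(fido).
Round 3 — r1, r5, derive has_feathers(rex), flies(fido).
Round 4 — r2, derive red(rex).
Closure: {active(n), approved(fido), closed(fido), cold(n), flagged(rex), flies(fido), has_feathers(rex), locked(rex), mammal(n), penguin(fido), red(rex), signed(rex), small(fido), stale(rex), swims(n), visible(fido), wooden(fido)} — 17 facts.

17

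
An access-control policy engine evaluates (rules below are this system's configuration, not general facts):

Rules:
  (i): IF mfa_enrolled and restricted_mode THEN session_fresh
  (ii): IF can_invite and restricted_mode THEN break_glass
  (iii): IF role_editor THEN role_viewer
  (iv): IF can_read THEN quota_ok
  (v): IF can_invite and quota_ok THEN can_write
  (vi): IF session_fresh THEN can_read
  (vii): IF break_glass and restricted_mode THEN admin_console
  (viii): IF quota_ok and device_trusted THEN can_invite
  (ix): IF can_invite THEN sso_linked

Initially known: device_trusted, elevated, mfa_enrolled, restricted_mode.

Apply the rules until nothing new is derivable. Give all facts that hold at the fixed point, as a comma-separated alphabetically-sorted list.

admin_console, break_glass, can_invite, can_read, can_write, device_trusted, elevated, mfa_enrolled, quota_ok, restricted_mode, session_fresh, sso_linked

Round 1 fires (i), giving session_fresh.
Round 2 fires (vi), giving can_read.
Round 3 fires (iv), giving quota_ok.
Round 4 fires (viii), giving can_invite.
Round 5 fires (ii), (v), (ix), giving break_glass, can_write, sso_linked.
Round 6 fires (vii), giving admin_console.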